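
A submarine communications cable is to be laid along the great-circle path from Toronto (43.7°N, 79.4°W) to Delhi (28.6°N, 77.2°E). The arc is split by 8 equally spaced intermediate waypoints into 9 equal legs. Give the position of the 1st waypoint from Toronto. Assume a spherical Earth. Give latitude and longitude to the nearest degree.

≈ 54°N, 72°W

Convert each endpoint to a unit vector on the sphere (x = cos φ cos λ, y = cos φ sin λ, z = sin φ).
The central angle between the endpoints is δ = arccos(p₁·p₂) ≈ 1.825 rad (104.6°).
Interpolate at f = 1/9 with slerp weights a = sin((1−f)δ)/sin δ ≈ 1.032, b = sin(fδ)/sin δ ≈ 0.208.
p = a·p₁ + b·p₂ ≈ (0.178, -0.555, 0.813); φ = arcsin(p_z) ≈ 54.35°, λ = atan2(p_y, p_x) ≈ -72.25°.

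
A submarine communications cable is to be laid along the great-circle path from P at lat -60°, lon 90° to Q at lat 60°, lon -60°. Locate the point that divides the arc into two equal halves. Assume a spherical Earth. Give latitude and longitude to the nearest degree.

≈ lat 0°, lon 15°

From cos δ = sin φ₁ sin φ₂ + cos φ₁ cos φ₂ cos Δλ, the central angle is δ ≈ 2.882 rad (165.1°).
Interpolate at f = 1/2 with slerp weights a = sin((1−f)δ)/sin δ ≈ 3.864, b = sin(fδ)/sin δ ≈ 3.864.
p = a·p₁ + b·p₂ ≈ (0.966, 0.259, 0.000); φ = arcsin(p_z) ≈ 0.00°, λ = atan2(p_y, p_x) ≈ 15.00°.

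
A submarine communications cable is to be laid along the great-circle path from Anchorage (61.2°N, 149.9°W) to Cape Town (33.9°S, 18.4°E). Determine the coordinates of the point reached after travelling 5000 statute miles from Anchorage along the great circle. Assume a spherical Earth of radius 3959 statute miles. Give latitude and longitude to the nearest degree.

≈ (44°N, 2°E)

Write both endpoints as unit vectors p₁, p₂ with components (cos φ cos λ, cos φ sin λ, sin φ).
The central angle between the endpoints is δ = arccos(p₁·p₂) ≈ 2.647 rad (151.7°). The total great-circle distance is δ·R ≈ 2.647 × 3959 ≈ 10481 mi, so the target fraction is f = 5000/10481 ≈ 0.477.
Interpolate at f ≈ 0.477 with slerp weights a = sin((1−f)δ)/sin δ ≈ 2.071, b = sin(fδ)/sin δ ≈ 2.009.
p = a·p₁ + b·p₂ ≈ (0.719, 0.026, 0.695); φ = arcsin(p_z) ≈ 44.01°, λ = atan2(p_y, p_x) ≈ 2.06°.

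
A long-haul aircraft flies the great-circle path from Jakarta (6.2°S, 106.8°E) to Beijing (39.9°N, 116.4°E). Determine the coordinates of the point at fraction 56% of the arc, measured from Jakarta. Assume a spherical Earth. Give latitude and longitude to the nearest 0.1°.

≈ 19.7°N, 111.5°E

From cos δ = sin φ₁ sin φ₂ + cos φ₁ cos φ₂ cos Δλ, the central angle is δ ≈ 0.819 rad (46.9°).
Interpolate at f = 0.56 with slerp weights a = sin((1−f)δ)/sin δ ≈ 0.483, b = sin(fδ)/sin δ ≈ 0.606.
p = a·p₁ + b·p₂ ≈ (-0.345, 0.876, 0.337); φ = arcsin(p_z) ≈ 19.67°, λ = atan2(p_y, p_x) ≈ 111.52°.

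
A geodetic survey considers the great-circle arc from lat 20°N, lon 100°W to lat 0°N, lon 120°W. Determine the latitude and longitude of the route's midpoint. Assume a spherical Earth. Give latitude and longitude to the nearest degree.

Write both endpoints as unit vectors p₁, p₂ with components (cos φ cos λ, cos φ sin λ, sin φ).
The central angle between the endpoints is δ = arccos(p₁·p₂) ≈ 0.489 rad (28.0°).
Interpolate at f = 1/2 with slerp weights a = sin((1−f)δ)/sin δ ≈ 0.515, b = sin(fδ)/sin δ ≈ 0.515.
p = a·p₁ + b·p₂ ≈ (-0.342, -0.923, 0.176); φ = arcsin(p_z) ≈ 10.15°, λ = atan2(p_y, p_x) ≈ -110.31°.

≈ lat 10°N, lon 110°W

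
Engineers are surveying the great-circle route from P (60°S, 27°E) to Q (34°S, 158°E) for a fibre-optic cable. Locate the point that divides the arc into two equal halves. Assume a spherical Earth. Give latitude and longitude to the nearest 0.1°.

≈ (66.2°S, 121.0°E)

The haversine formula gives a central angle δ ≈ 1.357 rad (77.7°) between the endpoints.
Interpolate at f = 1/2 with slerp weights a = sin((1−f)δ)/sin δ ≈ 0.642, b = sin(fδ)/sin δ ≈ 0.642.
p = a·p₁ + b·p₂ ≈ (-0.208, 0.345, -0.915); φ = arcsin(p_z) ≈ -66.25°, λ = atan2(p_y, p_x) ≈ 121.01°.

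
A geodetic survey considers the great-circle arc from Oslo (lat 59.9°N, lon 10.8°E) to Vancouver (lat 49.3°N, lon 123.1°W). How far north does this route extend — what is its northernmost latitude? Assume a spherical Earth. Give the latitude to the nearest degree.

The great circle lies in the plane with unit normal n̂ = (p₁ × p₂)/|p₁ × p₂|.
Here n̂_z ≈ -0.261; the vertex latitude is φ_max = arccos|n̂_z| ≈ 74.9°.
Check via Clairaut: cos φ_max = |cos φ₁| · sin C = cos(59.9°)·sin(31.3°) ≈ 0.261, again giving ≈ 74.9°.

≈ 75°N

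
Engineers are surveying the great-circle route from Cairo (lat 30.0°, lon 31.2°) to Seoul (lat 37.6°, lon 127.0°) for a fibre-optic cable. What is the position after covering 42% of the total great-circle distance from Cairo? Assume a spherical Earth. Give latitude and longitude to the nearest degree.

≈ lat 44°, lon 68°

Convert each endpoint to a unit vector on the sphere (x = cos φ cos λ, y = cos φ sin λ, z = sin φ).
The central angle between the endpoints is δ = arccos(p₁·p₂) ≈ 1.333 rad (76.4°).
Interpolate at f = 0.42 with slerp weights a = sin((1−f)δ)/sin δ ≈ 0.719, b = sin(fδ)/sin δ ≈ 0.546.
p = a·p₁ + b·p₂ ≈ (0.272, 0.668, 0.693); φ = arcsin(p_z) ≈ 43.84°, λ = atan2(p_y, p_x) ≈ 67.87°.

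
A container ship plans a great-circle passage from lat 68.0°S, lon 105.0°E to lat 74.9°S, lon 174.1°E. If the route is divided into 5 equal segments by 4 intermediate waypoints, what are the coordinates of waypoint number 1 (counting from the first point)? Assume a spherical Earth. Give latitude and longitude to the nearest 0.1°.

Convert each endpoint to a unit vector on the sphere (x = cos φ cos λ, y = cos φ sin λ, z = sin φ).
The central angle between the endpoints is δ = arccos(p₁·p₂) ≈ 0.376 rad (21.6°).
Interpolate at f = 1/5 with slerp weights a = sin((1−f)δ)/sin δ ≈ 0.807, b = sin(fδ)/sin δ ≈ 0.205.
p = a·p₁ + b·p₂ ≈ (-0.131, 0.297, -0.946); φ = arcsin(p_z) ≈ -71.03°, λ = atan2(p_y, p_x) ≈ 113.81°.

≈ lat 71.0°S, lon 113.8°E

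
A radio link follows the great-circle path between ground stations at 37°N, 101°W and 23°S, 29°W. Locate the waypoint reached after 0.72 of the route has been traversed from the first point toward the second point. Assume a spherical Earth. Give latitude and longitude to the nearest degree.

The haversine formula gives a central angle δ ≈ 1.579 rad (90.5°) between the endpoints.
Interpolate at f = 0.72 with slerp weights a = sin((1−f)δ)/sin δ ≈ 0.428, b = sin(fδ)/sin δ ≈ 0.907.
p = a·p₁ + b·p₂ ≈ (0.665, -0.740, -0.097); φ = arcsin(p_z) ≈ -5.57°, λ = atan2(p_y, p_x) ≈ -48.06°.

≈ 6°S, 48°W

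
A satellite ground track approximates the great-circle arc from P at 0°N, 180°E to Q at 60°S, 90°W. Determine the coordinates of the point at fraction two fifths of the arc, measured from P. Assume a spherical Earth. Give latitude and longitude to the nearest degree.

Write both endpoints as unit vectors p₁, p₂ with components (cos φ cos λ, cos φ sin λ, sin φ).
The central angle between the endpoints is δ = arccos(p₁·p₂) ≈ 1.571 rad (90.0°).
Interpolate at f = 2/5 with slerp weights a = sin((1−f)δ)/sin δ ≈ 0.809, b = sin(fδ)/sin δ ≈ 0.588.
p = a·p₁ + b·p₂ ≈ (-0.809, -0.294, -0.509); φ = arcsin(p_z) ≈ -30.60°, λ = atan2(p_y, p_x) ≈ -160.04°.

≈ 31°S, 160°W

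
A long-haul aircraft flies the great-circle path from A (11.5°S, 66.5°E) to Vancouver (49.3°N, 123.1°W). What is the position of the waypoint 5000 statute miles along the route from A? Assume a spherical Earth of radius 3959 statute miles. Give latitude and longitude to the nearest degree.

≈ (59°N, 85°E)

Write both endpoints as unit vectors p₁, p₂ with components (cos φ cos λ, cos φ sin λ, sin φ).
The central angle between the endpoints is δ = arccos(p₁·p₂) ≈ 2.467 rad (141.4°). The total great-circle distance is δ·R ≈ 2.467 × 3959 ≈ 9768 mi, so the target fraction is f = 5000/9768 ≈ 0.512.
Interpolate at f ≈ 0.512 with slerp weights a = sin((1−f)δ)/sin δ ≈ 1.496, b = sin(fδ)/sin δ ≈ 1.527.
p = a·p₁ + b·p₂ ≈ (0.041, 0.510, 0.859); φ = arcsin(p_z) ≈ 59.22°, λ = atan2(p_y, p_x) ≈ 85.43°.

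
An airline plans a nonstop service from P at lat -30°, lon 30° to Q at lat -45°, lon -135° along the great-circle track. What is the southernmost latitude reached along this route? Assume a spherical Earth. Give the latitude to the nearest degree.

≈ -81°

The great circle lies in the plane with unit normal n̂ = (p₁ × p₂)/|p₁ × p₂|.
Here n̂_z ≈ -0.163; the vertex latitude is φ_max = arccos|n̂_z| ≈ 80.6°.
Check via Clairaut: cos φ_max = |cos φ₁| · sin C = cos(30.0°)·sin(169.1°) ≈ 0.163, again giving ≈ 80.6°.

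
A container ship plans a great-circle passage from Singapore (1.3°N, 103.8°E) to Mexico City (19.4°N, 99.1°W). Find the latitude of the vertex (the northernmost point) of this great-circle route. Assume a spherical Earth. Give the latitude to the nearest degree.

The great circle lies in the plane with unit normal n̂ = (p₁ × p₂)/|p₁ × p₂|.
Here n̂_z ≈ +0.722; the vertex latitude is φ_max = arccos|n̂_z| ≈ 43.8°.
Check via Clairaut: cos φ_max = |cos φ₁| · sin C = cos(1.3°)·sin(46.2°) ≈ 0.722, again giving ≈ 43.8°.

≈ 44°N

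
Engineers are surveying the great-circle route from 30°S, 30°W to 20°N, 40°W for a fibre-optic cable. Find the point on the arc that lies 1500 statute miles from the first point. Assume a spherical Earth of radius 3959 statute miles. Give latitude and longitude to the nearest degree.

From cos δ = sin φ₁ sin φ₂ + cos φ₁ cos φ₂ cos Δλ, the central angle is δ ≈ 0.889 rad (50.9°). The total great-circle distance is δ·R ≈ 0.889 × 3959 ≈ 3518 mi, so the target fraction is f = 1500/3518 ≈ 0.426.
Interpolate at f ≈ 0.426 with slerp weights a = sin((1−f)δ)/sin δ ≈ 0.629, b = sin(fδ)/sin δ ≈ 0.476.
p = a·p₁ + b·p₂ ≈ (0.815, -0.560, -0.151); φ = arcsin(p_z) ≈ -8.71°, λ = atan2(p_y, p_x) ≈ -34.51°.

≈ 9°S, 35°W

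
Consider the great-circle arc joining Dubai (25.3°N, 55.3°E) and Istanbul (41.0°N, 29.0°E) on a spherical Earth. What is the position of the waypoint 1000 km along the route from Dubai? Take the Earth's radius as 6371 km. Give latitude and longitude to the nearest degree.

From cos δ = sin φ₁ sin φ₂ + cos φ₁ cos φ₂ cos Δλ, the central angle is δ ≈ 0.469 rad (26.9°). The total great-circle distance is δ·R ≈ 0.469 × 6371 ≈ 2987 km, so the target fraction is f = 1000/2987 ≈ 0.335.
Interpolate at f ≈ 0.335 with slerp weights a = sin((1−f)δ)/sin δ ≈ 0.679, b = sin(fδ)/sin δ ≈ 0.346.
p = a·p₁ + b·p₂ ≈ (0.578, 0.631, 0.517); φ = arcsin(p_z) ≈ 31.14°, λ = atan2(p_y, p_x) ≈ 47.53°.

≈ 31°N, 48°E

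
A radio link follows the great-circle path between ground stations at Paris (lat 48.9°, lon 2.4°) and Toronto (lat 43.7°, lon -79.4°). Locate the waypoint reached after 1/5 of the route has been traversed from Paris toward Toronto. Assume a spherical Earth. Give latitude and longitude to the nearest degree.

Write both endpoints as unit vectors p₁, p₂ with components (cos φ cos λ, cos φ sin λ, sin φ).
The central angle between the endpoints is δ = arccos(p₁·p₂) ≈ 0.942 rad (54.0°).
Interpolate at f = 1/5 with slerp weights a = sin((1−f)δ)/sin δ ≈ 0.846, b = sin(fδ)/sin δ ≈ 0.232.
p = a·p₁ + b·p₂ ≈ (0.586, -0.141, 0.798); φ = arcsin(p_z) ≈ 52.90°, λ = atan2(p_y, p_x) ≈ -13.54°.

≈ lat 53°, lon -14°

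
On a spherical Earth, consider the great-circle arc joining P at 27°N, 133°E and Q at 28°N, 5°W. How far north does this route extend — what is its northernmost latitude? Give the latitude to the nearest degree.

The great circle lies in the plane with unit normal n̂ = (p₁ × p₂)/|p₁ × p₂|.
Here n̂_z ≈ -0.567; the vertex latitude is φ_max = arccos|n̂_z| ≈ 55.5°.
Check via Clairaut: cos φ_max = |cos φ₁| · sin C = cos(27.0°)·sin(39.5°) ≈ 0.567, again giving ≈ 55.5°.

≈ 55°N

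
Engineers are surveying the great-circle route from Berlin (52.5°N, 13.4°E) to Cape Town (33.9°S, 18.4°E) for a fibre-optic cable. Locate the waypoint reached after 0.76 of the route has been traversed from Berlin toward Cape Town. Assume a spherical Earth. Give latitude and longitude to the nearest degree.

Convert each endpoint to a unit vector on the sphere (x = cos φ cos λ, y = cos φ sin λ, z = sin φ).
The central angle between the endpoints is δ = arccos(p₁·p₂) ≈ 1.510 rad (86.5°).
Interpolate at f = 0.76 with slerp weights a = sin((1−f)δ)/sin δ ≈ 0.355, b = sin(fδ)/sin δ ≈ 0.913.
p = a·p₁ + b·p₂ ≈ (0.930, 0.289, -0.228); φ = arcsin(p_z) ≈ -13.16°, λ = atan2(p_y, p_x) ≈ 17.29°.

≈ (13°S, 17°E)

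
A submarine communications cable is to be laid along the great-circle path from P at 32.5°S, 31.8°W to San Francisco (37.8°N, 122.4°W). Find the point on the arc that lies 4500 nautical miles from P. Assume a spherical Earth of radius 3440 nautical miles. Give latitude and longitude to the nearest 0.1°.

Write both endpoints as unit vectors p₁, p₂ with components (cos φ cos λ, cos φ sin λ, sin φ).
The central angle between the endpoints is δ = arccos(p₁·p₂) ≈ 1.914 rad (109.7°). The total great-circle distance is δ·R ≈ 1.914 × 3440 ≈ 6583 nmi, so the target fraction is f = 4500/6583 ≈ 0.684.
Interpolate at f ≈ 0.684 with slerp weights a = sin((1−f)δ)/sin δ ≈ 0.604, b = sin(fδ)/sin δ ≈ 1.025.
p = a·p₁ + b·p₂ ≈ (-0.001, -0.953, 0.304); φ = arcsin(p_z) ≈ 17.68°, λ = atan2(p_y, p_x) ≈ -90.05°.

≈ 17.7°N, 90.1°W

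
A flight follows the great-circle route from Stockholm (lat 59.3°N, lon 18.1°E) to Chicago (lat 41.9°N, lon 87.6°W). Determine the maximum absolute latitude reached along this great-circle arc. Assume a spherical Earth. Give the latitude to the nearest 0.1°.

≈ 65.5°N

The great circle lies in the plane with unit normal n̂ = (p₁ × p₂)/|p₁ × p₂|.
Here n̂_z ≈ -0.415; the vertex latitude is φ_max = arccos|n̂_z| ≈ 65.5°.
Check via Clairaut: cos φ_max = |cos φ₁| · sin C = cos(59.3°)·sin(54.3°) ≈ 0.415, again giving ≈ 65.5°.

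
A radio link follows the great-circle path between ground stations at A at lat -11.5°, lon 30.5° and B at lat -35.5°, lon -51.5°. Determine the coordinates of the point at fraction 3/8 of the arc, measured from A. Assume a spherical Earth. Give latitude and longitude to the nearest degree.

Write both endpoints as unit vectors p₁, p₂ with components (cos φ cos λ, cos φ sin λ, sin φ).
The central angle between the endpoints is δ = arccos(p₁·p₂) ≈ 1.342 rad (76.9°).
Interpolate at f = 3/8 with slerp weights a = sin((1−f)δ)/sin δ ≈ 0.764, b = sin(fδ)/sin δ ≈ 0.495.
p = a·p₁ + b·p₂ ≈ (0.896, 0.064, -0.440); φ = arcsin(p_z) ≈ -26.09°, λ = atan2(p_y, p_x) ≈ 4.11°.

≈ lat -26°, lon 4°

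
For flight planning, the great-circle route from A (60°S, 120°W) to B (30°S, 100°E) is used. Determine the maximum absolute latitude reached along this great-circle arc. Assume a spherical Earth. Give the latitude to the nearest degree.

≈ 74°S

The great circle lies in the plane with unit normal n̂ = (p₁ × p₂)/|p₁ × p₂|.
Here n̂_z ≈ -0.280; the vertex latitude is φ_max = arccos|n̂_z| ≈ 73.8°.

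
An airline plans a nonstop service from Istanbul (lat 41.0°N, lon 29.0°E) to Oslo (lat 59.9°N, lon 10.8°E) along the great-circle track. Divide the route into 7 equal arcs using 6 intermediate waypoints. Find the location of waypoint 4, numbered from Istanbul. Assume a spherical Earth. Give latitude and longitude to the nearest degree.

≈ lat 52°N, lon 20°E

Write both endpoints as unit vectors p₁, p₂ with components (cos φ cos λ, cos φ sin λ, sin φ).
The central angle between the endpoints is δ = arccos(p₁·p₂) ≈ 0.384 rad (22.0°).
Interpolate at f = 4/7 with slerp weights a = sin((1−f)δ)/sin δ ≈ 0.437, b = sin(fδ)/sin δ ≈ 0.581.
p = a·p₁ + b·p₂ ≈ (0.575, 0.215, 0.790); φ = arcsin(p_z) ≈ 52.15°, λ = atan2(p_y, p_x) ≈ 20.47°.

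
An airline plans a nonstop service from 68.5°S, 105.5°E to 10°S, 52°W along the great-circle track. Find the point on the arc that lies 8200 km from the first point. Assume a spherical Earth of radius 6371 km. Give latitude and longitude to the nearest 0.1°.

≈ 35.8°S, 47.6°W

Convert each endpoint to a unit vector on the sphere (x = cos φ cos λ, y = cos φ sin λ, z = sin φ).
The central angle between the endpoints is δ = arccos(p₁·p₂) ≈ 1.744 rad (99.9°). The total great-circle distance is δ·R ≈ 1.744 × 6371 ≈ 11108 km, so the target fraction is f = 8200/11108 ≈ 0.738.
Interpolate at f ≈ 0.738 with slerp weights a = sin((1−f)δ)/sin δ ≈ 0.447, b = sin(fδ)/sin δ ≈ 0.975.
p = a·p₁ + b·p₂ ≈ (0.547, -0.598, -0.586); φ = arcsin(p_z) ≈ -35.84°, λ = atan2(p_y, p_x) ≈ -47.56°.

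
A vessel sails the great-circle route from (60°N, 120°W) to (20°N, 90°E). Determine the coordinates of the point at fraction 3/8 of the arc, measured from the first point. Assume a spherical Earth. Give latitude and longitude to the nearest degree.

≈ (74°N, 141°E)

The haversine formula gives a central angle δ ≈ 1.682 rad (96.4°) between the endpoints.
Interpolate at f = 3/8 with slerp weights a = sin((1−f)δ)/sin δ ≈ 0.873, b = sin(fδ)/sin δ ≈ 0.593.
p = a·p₁ + b·p₂ ≈ (-0.218, 0.179, 0.959); φ = arcsin(p_z) ≈ 73.59°, λ = atan2(p_y, p_x) ≈ 140.60°.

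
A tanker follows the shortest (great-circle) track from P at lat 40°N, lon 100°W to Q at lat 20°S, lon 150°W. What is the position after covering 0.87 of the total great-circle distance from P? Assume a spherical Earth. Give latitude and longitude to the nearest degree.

≈ lat 12°S, lon 144°W

The haversine formula gives a central angle δ ≈ 1.325 rad (75.9°) between the endpoints.
Interpolate at f = 0.87 with slerp weights a = sin((1−f)δ)/sin δ ≈ 0.177, b = sin(fδ)/sin δ ≈ 0.942.
p = a·p₁ + b·p₂ ≈ (-0.790, -0.576, -0.209); φ = arcsin(p_z) ≈ -12.04°, λ = atan2(p_y, p_x) ≈ -143.91°.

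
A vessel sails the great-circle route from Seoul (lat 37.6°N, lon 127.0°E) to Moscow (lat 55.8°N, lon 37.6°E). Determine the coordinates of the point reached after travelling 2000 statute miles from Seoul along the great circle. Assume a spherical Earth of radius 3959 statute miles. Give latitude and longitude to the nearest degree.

Convert each endpoint to a unit vector on the sphere (x = cos φ cos λ, y = cos φ sin λ, z = sin φ).
The central angle between the endpoints is δ = arccos(p₁·p₂) ≈ 1.036 rad (59.4°). The total great-circle distance is δ·R ≈ 1.036 × 3959 ≈ 4103 mi, so the target fraction is f = 2000/4103 ≈ 0.487.
Interpolate at f ≈ 0.487 with slerp weights a = sin((1−f)δ)/sin δ ≈ 0.589, b = sin(fδ)/sin δ ≈ 0.562.
p = a·p₁ + b·p₂ ≈ (-0.030, 0.565, 0.824); φ = arcsin(p_z) ≈ 55.52°, λ = atan2(p_y, p_x) ≈ 93.06°.

≈ lat 56°N, lon 93°E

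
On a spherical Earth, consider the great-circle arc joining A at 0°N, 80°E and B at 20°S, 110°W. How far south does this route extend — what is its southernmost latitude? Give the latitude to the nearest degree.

The great circle lies in the plane with unit normal n̂ = (p₁ × p₂)/|p₁ × p₂|.
Here n̂_z ≈ +0.431; the vertex latitude is φ_max = arccos|n̂_z| ≈ 64.5°.

≈ 64°S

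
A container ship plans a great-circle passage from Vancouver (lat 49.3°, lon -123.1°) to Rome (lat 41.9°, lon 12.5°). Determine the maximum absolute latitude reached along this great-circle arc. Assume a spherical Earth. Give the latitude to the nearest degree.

≈ 70°

The great circle lies in the plane with unit normal n̂ = (p₁ × p₂)/|p₁ × p₂|.
Here n̂_z ≈ +0.344; the vertex latitude is φ_max = arccos|n̂_z| ≈ 69.9°.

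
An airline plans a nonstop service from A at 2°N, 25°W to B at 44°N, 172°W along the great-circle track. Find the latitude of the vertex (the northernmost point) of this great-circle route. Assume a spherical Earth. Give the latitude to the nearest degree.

≈ 61°N

The great circle lies in the plane with unit normal n̂ = (p₁ × p₂)/|p₁ × p₂|.
Here n̂_z ≈ -0.480; the vertex latitude is φ_max = arccos|n̂_z| ≈ 61.3°.
Check via Clairaut: cos φ_max = |cos φ₁| · sin C = cos(2.0°)·sin(28.7°) ≈ 0.480, again giving ≈ 61.3°.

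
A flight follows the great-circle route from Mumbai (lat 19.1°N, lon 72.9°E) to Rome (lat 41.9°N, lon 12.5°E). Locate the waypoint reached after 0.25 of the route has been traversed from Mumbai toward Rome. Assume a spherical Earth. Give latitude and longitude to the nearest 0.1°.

≈ lat 27.3°N, lon 60.7°E

Convert each endpoint to a unit vector on the sphere (x = cos φ cos λ, y = cos φ sin λ, z = sin φ).
The central angle between the endpoints is δ = arccos(p₁·p₂) ≈ 0.969 rad (55.5°).
Interpolate at f = 0.25 with slerp weights a = sin((1−f)δ)/sin δ ≈ 0.806, b = sin(fδ)/sin δ ≈ 0.291.
p = a·p₁ + b·p₂ ≈ (0.435, 0.775, 0.458); φ = arcsin(p_z) ≈ 27.27°, λ = atan2(p_y, p_x) ≈ 60.67°.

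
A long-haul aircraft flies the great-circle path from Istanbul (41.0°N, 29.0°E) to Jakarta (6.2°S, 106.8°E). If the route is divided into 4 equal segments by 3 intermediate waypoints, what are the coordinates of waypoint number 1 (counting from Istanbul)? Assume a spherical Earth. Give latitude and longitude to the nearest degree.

From cos δ = sin φ₁ sin φ₂ + cos φ₁ cos φ₂ cos Δλ, the central angle is δ ≈ 1.483 rad (85.0°).
Interpolate at f = 1/4 with slerp weights a = sin((1−f)δ)/sin δ ≈ 0.900, b = sin(fδ)/sin δ ≈ 0.364.
p = a·p₁ + b·p₂ ≈ (0.490, 0.676, 0.551); φ = arcsin(p_z) ≈ 33.45°, λ = atan2(p_y, p_x) ≈ 54.06°.

≈ (33°N, 54°E)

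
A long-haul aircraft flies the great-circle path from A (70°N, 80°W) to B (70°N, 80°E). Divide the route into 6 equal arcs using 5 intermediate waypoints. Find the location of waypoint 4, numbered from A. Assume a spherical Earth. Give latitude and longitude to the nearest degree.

≈ (83°N, 61°E)

The haversine formula gives a central angle δ ≈ 0.687 rad (39.4°) between the endpoints.
Interpolate at f = 4/6 with slerp weights a = sin((1−f)δ)/sin δ ≈ 0.358, b = sin(fδ)/sin δ ≈ 0.697.
p = a·p₁ + b·p₂ ≈ (0.063, 0.114, 0.991); φ = arcsin(p_z) ≈ 82.51°, λ = atan2(p_y, p_x) ≈ 61.26°.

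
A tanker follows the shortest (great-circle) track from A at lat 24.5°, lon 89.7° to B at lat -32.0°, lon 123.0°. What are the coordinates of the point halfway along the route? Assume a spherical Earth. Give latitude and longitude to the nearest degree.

≈ lat -4°, lon 106°

Convert each endpoint to a unit vector on the sphere (x = cos φ cos λ, y = cos φ sin λ, z = sin φ).
The central angle between the endpoints is δ = arccos(p₁·p₂) ≈ 1.132 rad (64.8°).
Interpolate at f = 1/2 with slerp weights a = sin((1−f)δ)/sin δ ≈ 0.592, b = sin(fδ)/sin δ ≈ 0.592.
p = a·p₁ + b·p₂ ≈ (-0.271, 0.960, -0.068); φ = arcsin(p_z) ≈ -3.91°, λ = atan2(p_y, p_x) ≈ 105.75°.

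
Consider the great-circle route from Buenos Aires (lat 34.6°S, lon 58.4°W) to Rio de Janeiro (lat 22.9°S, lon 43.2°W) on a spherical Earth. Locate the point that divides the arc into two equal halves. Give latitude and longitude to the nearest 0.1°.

From cos δ = sin φ₁ sin φ₂ + cos φ₁ cos φ₂ cos Δλ, the central angle is δ ≈ 0.309 rad (17.7°).
Interpolate at f = 1/2 with slerp weights a = sin((1−f)δ)/sin δ ≈ 0.506, b = sin(fδ)/sin δ ≈ 0.506.
p = a·p₁ + b·p₂ ≈ (0.558, -0.674, -0.484); φ = arcsin(p_z) ≈ -28.96°, λ = atan2(p_y, p_x) ≈ -50.37°.

≈ lat 29.0°S, lon 50.4°W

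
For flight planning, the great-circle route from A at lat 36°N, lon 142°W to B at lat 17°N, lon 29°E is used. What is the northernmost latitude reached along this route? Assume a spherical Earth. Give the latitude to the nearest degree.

The great circle lies in the plane with unit normal n̂ = (p₁ × p₂)/|p₁ × p₂|.
Here n̂_z ≈ +0.150; the vertex latitude is φ_max = arccos|n̂_z| ≈ 81.4°.
Check via Clairaut: cos φ_max = |cos φ₁| · sin C = cos(36.0°)·sin(10.7°) ≈ 0.150, again giving ≈ 81.4°.

≈ 81°N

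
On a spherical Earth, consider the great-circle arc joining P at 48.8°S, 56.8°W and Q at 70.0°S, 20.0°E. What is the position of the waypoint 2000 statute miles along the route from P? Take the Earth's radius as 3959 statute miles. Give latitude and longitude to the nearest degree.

Write both endpoints as unit vectors p₁, p₂ with components (cos φ cos λ, cos φ sin λ, sin φ).
The central angle between the endpoints is δ = arccos(p₁·p₂) ≈ 0.710 rad (40.7°). The total great-circle distance is δ·R ≈ 0.710 × 3959 ≈ 2810 mi, so the target fraction is f = 2000/2810 ≈ 0.712.
Interpolate at f ≈ 0.712 with slerp weights a = sin((1−f)δ)/sin δ ≈ 0.312, b = sin(fδ)/sin δ ≈ 0.743.
p = a·p₁ + b·p₂ ≈ (0.351, -0.085, -0.932); φ = arcsin(p_z) ≈ -68.82°, λ = atan2(p_y, p_x) ≈ -13.61°.

≈ 69°S, 14°W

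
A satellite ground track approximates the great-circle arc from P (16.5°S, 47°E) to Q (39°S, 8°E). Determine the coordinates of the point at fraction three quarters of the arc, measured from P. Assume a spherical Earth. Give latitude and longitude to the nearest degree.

≈ (35°S, 19°E)

Write both endpoints as unit vectors p₁, p₂ with components (cos φ cos λ, cos φ sin λ, sin φ).
The central angle between the endpoints is δ = arccos(p₁·p₂) ≈ 0.711 rad (40.7°).
Interpolate at f = 3/4 with slerp weights a = sin((1−f)δ)/sin δ ≈ 0.271, b = sin(fδ)/sin δ ≈ 0.779.
p = a·p₁ + b·p₂ ≈ (0.777, 0.274, -0.567); φ = arcsin(p_z) ≈ -34.55°, λ = atan2(p_y, p_x) ≈ 19.45°.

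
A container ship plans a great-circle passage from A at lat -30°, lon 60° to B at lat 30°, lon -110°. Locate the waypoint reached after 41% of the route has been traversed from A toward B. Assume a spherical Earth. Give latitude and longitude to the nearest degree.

The haversine formula gives a central angle δ ≈ 2.990 rad (171.3°) between the endpoints.
Interpolate at f = 0.41 with slerp weights a = sin((1−f)δ)/sin δ ≈ 6.519, b = sin(fδ)/sin δ ≈ 6.253.
p = a·p₁ + b·p₂ ≈ (0.971, -0.199, -0.133); φ = arcsin(p_z) ≈ -7.66°, λ = atan2(p_y, p_x) ≈ -11.58°.

≈ lat -8°, lon -12°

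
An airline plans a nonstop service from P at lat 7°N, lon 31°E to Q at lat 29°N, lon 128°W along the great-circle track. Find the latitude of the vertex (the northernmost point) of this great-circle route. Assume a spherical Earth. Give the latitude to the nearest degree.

The great circle lies in the plane with unit normal n̂ = (p₁ × p₂)/|p₁ × p₂|.
Here n̂_z ≈ -0.471; the vertex latitude is φ_max = arccos|n̂_z| ≈ 61.9°.

≈ 62°N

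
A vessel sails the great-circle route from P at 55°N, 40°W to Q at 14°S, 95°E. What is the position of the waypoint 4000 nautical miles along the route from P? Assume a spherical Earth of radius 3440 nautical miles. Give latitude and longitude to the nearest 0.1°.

≈ 37.0°N, 62.1°E

Write both endpoints as unit vectors p₁, p₂ with components (cos φ cos λ, cos φ sin λ, sin φ).
The central angle between the endpoints is δ = arccos(p₁·p₂) ≈ 2.204 rad (126.3°). The total great-circle distance is δ·R ≈ 2.204 × 3440 ≈ 7582 nmi, so the target fraction is f = 4000/7582 ≈ 0.528.
Interpolate at f ≈ 0.528 with slerp weights a = sin((1−f)δ)/sin δ ≈ 1.071, b = sin(fδ)/sin δ ≈ 1.139.
p = a·p₁ + b·p₂ ≈ (0.374, 0.706, 0.601); φ = arcsin(p_z) ≈ 36.97°, λ = atan2(p_y, p_x) ≈ 62.08°.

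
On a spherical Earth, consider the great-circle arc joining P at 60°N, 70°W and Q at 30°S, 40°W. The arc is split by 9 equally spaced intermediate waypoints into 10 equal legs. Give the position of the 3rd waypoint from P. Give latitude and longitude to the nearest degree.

≈ 34°N, 56°W

From cos δ = sin φ₁ sin φ₂ + cos φ₁ cos φ₂ cos Δλ, the central angle is δ ≈ 1.629 rad (93.3°).
Interpolate at f = 3/10 with slerp weights a = sin((1−f)δ)/sin δ ≈ 0.910, b = sin(fδ)/sin δ ≈ 0.470.
p = a·p₁ + b·p₂ ≈ (0.468, -0.689, 0.553); φ = arcsin(p_z) ≈ 33.59°, λ = atan2(p_y, p_x) ≈ -55.85°.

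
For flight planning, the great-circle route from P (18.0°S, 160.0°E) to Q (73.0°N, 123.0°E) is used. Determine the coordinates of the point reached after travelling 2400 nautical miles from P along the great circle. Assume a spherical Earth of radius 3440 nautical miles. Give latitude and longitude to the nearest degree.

The haversine formula gives a central angle δ ≈ 1.644 rad (94.2°) between the endpoints. The total great-circle distance is δ·R ≈ 1.644 × 3440 ≈ 5656 nmi, so the target fraction is f = 2400/5656 ≈ 0.424.
Interpolate at f ≈ 0.424 with slerp weights a = sin((1−f)δ)/sin δ ≈ 0.814, b = sin(fδ)/sin δ ≈ 0.644.
p = a·p₁ + b·p₂ ≈ (-0.830, 0.423, 0.365); φ = arcsin(p_z) ≈ 21.38°, λ = atan2(p_y, p_x) ≈ 153.01°.

≈ (21°N, 153°E)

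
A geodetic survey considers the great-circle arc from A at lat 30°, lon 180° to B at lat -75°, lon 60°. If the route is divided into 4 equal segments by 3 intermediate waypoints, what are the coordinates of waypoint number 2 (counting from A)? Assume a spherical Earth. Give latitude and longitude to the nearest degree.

≈ lat -31°, lon 163°

Write both endpoints as unit vectors p₁, p₂ with components (cos φ cos λ, cos φ sin λ, sin φ).
The central angle between the endpoints is δ = arccos(p₁·p₂) ≈ 2.208 rad (126.5°).
Interpolate at f = 2/4 with slerp weights a = sin((1−f)δ)/sin δ ≈ 1.111, b = sin(fδ)/sin δ ≈ 1.111.
p = a·p₁ + b·p₂ ≈ (-0.818, 0.249, -0.518); φ = arcsin(p_z) ≈ -31.18°, λ = atan2(p_y, p_x) ≈ 163.08°.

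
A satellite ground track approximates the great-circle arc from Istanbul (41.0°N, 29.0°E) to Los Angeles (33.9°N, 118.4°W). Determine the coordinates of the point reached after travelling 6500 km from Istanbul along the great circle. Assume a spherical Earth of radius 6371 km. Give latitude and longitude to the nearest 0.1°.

≈ 66.4°N, 76.0°W

From cos δ = sin φ₁ sin φ₂ + cos φ₁ cos φ₂ cos Δλ, the central angle is δ ≈ 1.733 rad (99.3°). The total great-circle distance is δ·R ≈ 1.733 × 6371 ≈ 11043 km, so the target fraction is f = 6500/11043 ≈ 0.589.
Interpolate at f ≈ 0.589 with slerp weights a = sin((1−f)δ)/sin δ ≈ 0.663, b = sin(fδ)/sin δ ≈ 0.864.
p = a·p₁ + b·p₂ ≈ (0.097, -0.388, 0.917); φ = arcsin(p_z) ≈ 66.43°, λ = atan2(p_y, p_x) ≈ -76.01°.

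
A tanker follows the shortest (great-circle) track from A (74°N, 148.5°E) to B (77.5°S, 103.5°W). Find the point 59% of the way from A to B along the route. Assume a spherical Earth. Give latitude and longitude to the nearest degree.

≈ (17°S, 164°W)

From cos δ = sin φ₁ sin φ₂ + cos φ₁ cos φ₂ cos Δλ, the central angle is δ ≈ 2.847 rad (163.1°).
Interpolate at f = 0.59 with slerp weights a = sin((1−f)δ)/sin δ ≈ 3.167, b = sin(fδ)/sin δ ≈ 3.423.
p = a·p₁ + b·p₂ ≈ (-0.917, -0.264, -0.298); φ = arcsin(p_z) ≈ -17.32°, λ = atan2(p_y, p_x) ≈ -163.92°.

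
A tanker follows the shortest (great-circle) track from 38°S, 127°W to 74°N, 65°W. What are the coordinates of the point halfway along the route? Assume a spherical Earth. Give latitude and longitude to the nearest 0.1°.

≈ 20.0°N, 112.1°W

The haversine formula gives a central angle δ ≈ 2.083 rad (119.3°) between the endpoints.
Interpolate at f = 1/2 with slerp weights a = sin((1−f)δ)/sin δ ≈ 0.990, b = sin(fδ)/sin δ ≈ 0.990.
p = a·p₁ + b·p₂ ≈ (-0.354, -0.870, 0.342); φ = arcsin(p_z) ≈ 20.01°, λ = atan2(p_y, p_x) ≈ -112.14°.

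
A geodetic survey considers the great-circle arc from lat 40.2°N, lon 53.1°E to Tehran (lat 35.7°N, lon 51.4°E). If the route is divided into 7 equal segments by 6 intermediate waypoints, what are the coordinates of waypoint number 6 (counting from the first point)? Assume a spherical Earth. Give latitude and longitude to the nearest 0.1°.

Convert each endpoint to a unit vector on the sphere (x = cos φ cos λ, y = cos φ sin λ, z = sin φ).
The central angle between the endpoints is δ = arccos(p₁·p₂) ≈ 0.082 rad (4.7°).
Interpolate at f = 6/7 with slerp weights a = sin((1−f)δ)/sin δ ≈ 0.143, b = sin(fδ)/sin δ ≈ 0.857.
p = a·p₁ + b·p₂ ≈ (0.500, 0.632, 0.593); φ = arcsin(p_z) ≈ 36.34°, λ = atan2(p_y, p_x) ≈ 51.63°.

≈ lat 36.3°N, lon 51.6°E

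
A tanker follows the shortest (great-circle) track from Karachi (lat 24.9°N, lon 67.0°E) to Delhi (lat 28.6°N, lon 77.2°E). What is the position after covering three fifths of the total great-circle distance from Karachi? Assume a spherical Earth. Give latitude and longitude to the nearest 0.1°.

≈ lat 27.2°N, lon 73.0°E

From cos δ = sin φ₁ sin φ₂ + cos φ₁ cos φ₂ cos Δλ, the central angle is δ ≈ 0.172 rad (9.8°).
Interpolate at f = 3/5 with slerp weights a = sin((1−f)δ)/sin δ ≈ 0.402, b = sin(fδ)/sin δ ≈ 0.602.
p = a·p₁ + b·p₂ ≈ (0.259, 0.851, 0.457); φ = arcsin(p_z) ≈ 27.21°, λ = atan2(p_y, p_x) ≈ 73.04°.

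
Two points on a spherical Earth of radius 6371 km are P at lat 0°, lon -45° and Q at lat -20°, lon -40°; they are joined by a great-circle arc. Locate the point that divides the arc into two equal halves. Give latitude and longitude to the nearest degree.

From cos δ = sin φ₁ sin φ₂ + cos φ₁ cos φ₂ cos Δλ, the central angle is δ ≈ 0.359 rad (20.6°).
Interpolate at f = 1/2 with slerp weights a = sin((1−f)δ)/sin δ ≈ 0.508, b = sin(fδ)/sin δ ≈ 0.508.
p = a·p₁ + b·p₂ ≈ (0.725, -0.666, -0.174); φ = arcsin(p_z) ≈ -10.01°, λ = atan2(p_y, p_x) ≈ -42.58°.

≈ lat -10°, lon -43°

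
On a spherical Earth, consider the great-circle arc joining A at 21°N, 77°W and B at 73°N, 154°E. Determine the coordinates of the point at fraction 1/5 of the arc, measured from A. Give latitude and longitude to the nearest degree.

≈ 37°N, 82°W

Convert each endpoint to a unit vector on the sphere (x = cos φ cos λ, y = cos φ sin λ, z = sin φ).
The central angle between the endpoints is δ = arccos(p₁·p₂) ≈ 1.399 rad (80.2°).
Interpolate at f = 1/5 with slerp weights a = sin((1−f)δ)/sin δ ≈ 0.913, b = sin(fδ)/sin δ ≈ 0.280.
p = a·p₁ + b·p₂ ≈ (0.118, -0.795, 0.595); φ = arcsin(p_z) ≈ 36.53°, λ = atan2(p_y, p_x) ≈ -81.55°.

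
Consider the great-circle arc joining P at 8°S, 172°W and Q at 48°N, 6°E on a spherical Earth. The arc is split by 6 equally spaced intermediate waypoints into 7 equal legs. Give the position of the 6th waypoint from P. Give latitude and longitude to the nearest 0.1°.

≈ 67.9°N, 3.2°E

Convert each endpoint to a unit vector on the sphere (x = cos φ cos λ, y = cos φ sin λ, z = sin φ).
The central angle between the endpoints is δ = arccos(p₁·p₂) ≈ 2.443 rad (140.0°).
Interpolate at f = 6/7 with slerp weights a = sin((1−f)δ)/sin δ ≈ 0.532, b = sin(fδ)/sin δ ≈ 1.347.
p = a·p₁ + b·p₂ ≈ (0.375, 0.021, 0.927); φ = arcsin(p_z) ≈ 67.94°, λ = atan2(p_y, p_x) ≈ 3.20°.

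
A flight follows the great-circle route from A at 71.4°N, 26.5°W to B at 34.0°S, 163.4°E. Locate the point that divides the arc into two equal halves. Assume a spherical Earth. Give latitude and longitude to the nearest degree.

From cos δ = sin φ₁ sin φ₂ + cos φ₁ cos φ₂ cos Δλ, the central angle is δ ≈ 2.482 rad (142.2°).
Interpolate at f = 1/2 with slerp weights a = sin((1−f)δ)/sin δ ≈ 1.545, b = sin(fδ)/sin δ ≈ 1.545.
p = a·p₁ + b·p₂ ≈ (-0.786, 0.146, 0.600); φ = arcsin(p_z) ≈ 36.89°, λ = atan2(p_y, p_x) ≈ 169.48°.

≈ 37°N, 169°E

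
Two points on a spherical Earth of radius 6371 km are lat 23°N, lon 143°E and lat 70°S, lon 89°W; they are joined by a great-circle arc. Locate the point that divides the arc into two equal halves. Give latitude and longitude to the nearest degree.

≈ lat 36°S, lon 164°E

From cos δ = sin φ₁ sin φ₂ + cos φ₁ cos φ₂ cos Δλ, the central angle is δ ≈ 2.166 rad (124.1°).
Interpolate at f = 1/2 with slerp weights a = sin((1−f)δ)/sin δ ≈ 1.067, b = sin(fδ)/sin δ ≈ 1.067.
p = a·p₁ + b·p₂ ≈ (-0.778, 0.226, -0.586); φ = arcsin(p_z) ≈ -35.86°, λ = atan2(p_y, p_x) ≈ 163.79°.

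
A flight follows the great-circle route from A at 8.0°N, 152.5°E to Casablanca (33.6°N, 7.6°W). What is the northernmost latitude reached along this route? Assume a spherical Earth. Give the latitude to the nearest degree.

The great circle lies in the plane with unit normal n̂ = (p₁ × p₂)/|p₁ × p₂|.
Here n̂_z ≈ -0.392; the vertex latitude is φ_max = arccos|n̂_z| ≈ 66.9°.
Check via Clairaut: cos φ_max = |cos φ₁| · sin C = cos(8.0°)·sin(23.3°) ≈ 0.392, again giving ≈ 66.9°.

≈ 67°N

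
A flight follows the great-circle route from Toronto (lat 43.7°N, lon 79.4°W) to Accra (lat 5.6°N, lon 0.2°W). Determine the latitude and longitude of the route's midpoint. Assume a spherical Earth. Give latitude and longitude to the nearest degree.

Write both endpoints as unit vectors p₁, p₂ with components (cos φ cos λ, cos φ sin λ, sin φ).
The central angle between the endpoints is δ = arccos(p₁·p₂) ≈ 1.367 rad (78.3°).
Interpolate at f = 1/2 with slerp weights a = sin((1−f)δ)/sin δ ≈ 0.645, b = sin(fδ)/sin δ ≈ 0.645.
p = a·p₁ + b·p₂ ≈ (0.728, -0.461, 0.508); φ = arcsin(p_z) ≈ 30.56°, λ = atan2(p_y, p_x) ≈ -32.33°.

≈ lat 31°N, lon 32°W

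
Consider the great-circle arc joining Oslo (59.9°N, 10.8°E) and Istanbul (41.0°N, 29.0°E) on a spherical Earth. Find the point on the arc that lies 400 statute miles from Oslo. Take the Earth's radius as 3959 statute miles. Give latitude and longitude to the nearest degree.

Convert each endpoint to a unit vector on the sphere (x = cos φ cos λ, y = cos φ sin λ, z = sin φ).
The central angle between the endpoints is δ = arccos(p₁·p₂) ≈ 0.384 rad (22.0°). The total great-circle distance is δ·R ≈ 0.384 × 3959 ≈ 1521 mi, so the target fraction is f = 400/1521 ≈ 0.263.
Interpolate at f ≈ 0.263 with slerp weights a = sin((1−f)δ)/sin δ ≈ 0.745, b = sin(fδ)/sin δ ≈ 0.269.
p = a·p₁ + b·p₂ ≈ (0.545, 0.169, 0.821); φ = arcsin(p_z) ≈ 55.23°, λ = atan2(p_y, p_x) ≈ 17.19°.

≈ (55°N, 17°E)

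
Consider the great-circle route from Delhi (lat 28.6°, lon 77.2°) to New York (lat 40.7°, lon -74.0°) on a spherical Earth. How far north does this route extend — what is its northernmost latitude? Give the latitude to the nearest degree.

The great circle lies in the plane with unit normal n̂ = (p₁ × p₂)/|p₁ × p₂|.
Here n̂_z ≈ -0.333; the vertex latitude is φ_max = arccos|n̂_z| ≈ 70.5°.
Check via Clairaut: cos φ_max = |cos φ₁| · sin C = cos(28.6°)·sin(22.3°) ≈ 0.333, again giving ≈ 70.5°.

≈ 71°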